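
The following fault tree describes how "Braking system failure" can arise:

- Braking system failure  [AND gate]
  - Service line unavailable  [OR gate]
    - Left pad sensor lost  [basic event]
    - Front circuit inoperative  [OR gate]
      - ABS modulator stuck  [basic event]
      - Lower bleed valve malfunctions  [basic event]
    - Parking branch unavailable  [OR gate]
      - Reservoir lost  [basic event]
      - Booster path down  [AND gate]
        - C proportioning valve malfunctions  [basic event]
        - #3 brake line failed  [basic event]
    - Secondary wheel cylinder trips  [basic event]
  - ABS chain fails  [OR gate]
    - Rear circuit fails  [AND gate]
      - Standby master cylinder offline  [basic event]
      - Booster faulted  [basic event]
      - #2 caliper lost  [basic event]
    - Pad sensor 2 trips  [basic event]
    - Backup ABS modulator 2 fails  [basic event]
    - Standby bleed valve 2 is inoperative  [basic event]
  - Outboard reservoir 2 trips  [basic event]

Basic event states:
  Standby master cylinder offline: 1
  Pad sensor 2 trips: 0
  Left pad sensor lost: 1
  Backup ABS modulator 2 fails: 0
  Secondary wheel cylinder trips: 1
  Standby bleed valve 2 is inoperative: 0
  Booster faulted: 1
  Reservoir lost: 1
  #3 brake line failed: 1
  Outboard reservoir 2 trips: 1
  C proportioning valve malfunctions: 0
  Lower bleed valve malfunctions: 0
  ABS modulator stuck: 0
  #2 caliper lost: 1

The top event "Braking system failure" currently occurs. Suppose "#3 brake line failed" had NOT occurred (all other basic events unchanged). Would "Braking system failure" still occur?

Yes

Counterfactual: set "#3 brake line failed" to not occurred.
Front circuit inoperative [OR]: ABS modulator stuck=not, Lower bleed valve malfunctions=not → no input occurs → does not occur.
Booster path down [AND]: C proportioning valve malfunctions=not, #3 brake line failed=not → not all inputs occur → does not occur.
Parking branch unavailable [OR]: Reservoir lost=occurs, Booster path down=not → at least one input occurs → occurs.
Service line unavailable [OR]: Left pad sensor lost=occurs, Front circuit inoperative=not, Parking branch unavailable=occurs, Secondary wheel cylinder trips=occurs → at least one input occurs → occurs.
Rear circuit fails [AND]: Standby master cylinder offline=occurs, Booster faulted=occurs, #2 caliper lost=occurs → all inputs occur → occurs.
ABS chain fails [OR]: Rear circuit fails=occurs, Pad sensor 2 trips=not, Backup ABS modulator 2 fails=not, Standby bleed valve 2 is inoperative=not → at least one input occurs → occurs.
Braking system failure [AND]: Service line unavailable=occurs, ABS chain fails=occurs, Outboard reservoir 2 trips=occurs → all inputs occur → occurs.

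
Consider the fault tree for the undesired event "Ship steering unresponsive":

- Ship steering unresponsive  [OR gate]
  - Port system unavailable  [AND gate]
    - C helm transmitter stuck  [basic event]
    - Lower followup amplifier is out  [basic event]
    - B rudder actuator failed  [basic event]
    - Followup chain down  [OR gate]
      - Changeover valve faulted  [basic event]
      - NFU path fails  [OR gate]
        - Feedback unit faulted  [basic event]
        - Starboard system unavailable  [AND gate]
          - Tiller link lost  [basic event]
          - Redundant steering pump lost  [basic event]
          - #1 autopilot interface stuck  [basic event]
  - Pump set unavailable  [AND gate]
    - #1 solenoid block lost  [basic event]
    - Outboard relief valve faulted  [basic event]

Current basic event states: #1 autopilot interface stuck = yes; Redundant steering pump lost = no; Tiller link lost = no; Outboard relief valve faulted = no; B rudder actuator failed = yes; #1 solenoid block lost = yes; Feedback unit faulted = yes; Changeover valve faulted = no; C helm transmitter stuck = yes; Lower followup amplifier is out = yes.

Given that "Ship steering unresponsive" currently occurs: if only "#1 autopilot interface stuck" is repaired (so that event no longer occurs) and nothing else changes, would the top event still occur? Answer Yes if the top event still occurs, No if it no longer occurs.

Counterfactual: set "#1 autopilot interface stuck" to not occurred.
Starboard system unavailable [AND]: Tiller link lost=not, Redundant steering pump lost=not, #1 autopilot interface stuck=not → not all inputs occur → does not occur.
NFU path fails [OR]: Feedback unit faulted=occurs, Starboard system unavailable=not → at least one input occurs → occurs.
Followup chain down [OR]: Changeover valve faulted=not, NFU path fails=occurs → at least one input occurs → occurs.
Port system unavailable [AND]: C helm transmitter stuck=occurs, Lower followup amplifier is out=occurs, B rudder actuator failed=occurs, Followup chain down=occurs → all inputs occur → occurs.
Pump set unavailable [AND]: #1 solenoid block lost=occurs, Outboard relief valve faulted=not → not all inputs occur → does not occur.
Ship steering unresponsive [OR]: Port system unavailable=occurs, Pump set unavailable=not → at least one input occurs → occurs.

Yes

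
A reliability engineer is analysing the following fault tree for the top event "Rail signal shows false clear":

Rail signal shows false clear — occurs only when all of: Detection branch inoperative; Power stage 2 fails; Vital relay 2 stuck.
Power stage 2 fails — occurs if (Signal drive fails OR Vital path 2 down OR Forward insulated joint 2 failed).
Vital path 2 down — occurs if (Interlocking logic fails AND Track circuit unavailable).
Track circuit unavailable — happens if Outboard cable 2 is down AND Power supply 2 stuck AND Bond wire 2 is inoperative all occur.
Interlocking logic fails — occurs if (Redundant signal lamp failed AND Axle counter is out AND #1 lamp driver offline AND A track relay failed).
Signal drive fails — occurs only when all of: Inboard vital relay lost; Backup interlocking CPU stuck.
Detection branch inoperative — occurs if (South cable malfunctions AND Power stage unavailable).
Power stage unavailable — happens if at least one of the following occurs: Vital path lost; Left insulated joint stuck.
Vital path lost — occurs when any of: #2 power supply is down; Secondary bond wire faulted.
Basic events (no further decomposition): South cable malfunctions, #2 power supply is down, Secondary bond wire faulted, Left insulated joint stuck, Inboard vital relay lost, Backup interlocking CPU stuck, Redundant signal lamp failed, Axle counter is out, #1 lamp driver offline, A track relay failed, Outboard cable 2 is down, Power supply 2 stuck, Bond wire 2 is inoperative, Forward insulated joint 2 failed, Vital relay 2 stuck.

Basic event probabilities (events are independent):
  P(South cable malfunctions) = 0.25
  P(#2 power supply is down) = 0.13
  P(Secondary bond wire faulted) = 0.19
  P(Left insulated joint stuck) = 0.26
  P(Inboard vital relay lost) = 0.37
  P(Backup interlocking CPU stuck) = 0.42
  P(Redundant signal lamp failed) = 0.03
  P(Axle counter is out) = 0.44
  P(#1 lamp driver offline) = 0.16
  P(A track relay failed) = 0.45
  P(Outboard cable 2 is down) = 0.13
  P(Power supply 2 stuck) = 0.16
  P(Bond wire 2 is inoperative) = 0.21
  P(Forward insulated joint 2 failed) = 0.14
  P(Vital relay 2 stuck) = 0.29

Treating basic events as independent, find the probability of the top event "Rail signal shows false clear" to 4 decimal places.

P(Vital path lost) [OR] = 1 − (1−0.13) × (1−0.19) = 0.295300
P(Power stage unavailable) [OR] = 1 − (1−0.295300) × (1−0.26) = 0.478522
P(Detection branch inoperative) [AND] = 0.25 × 0.478522 = 0.119631
P(Signal drive fails) [AND] = 0.37 × 0.42 = 0.155400
P(Interlocking logic fails) [AND] = 0.03 × 0.44 × 0.16 × 0.45 = 0.000950
P(Track circuit unavailable) [AND] = 0.13 × 0.16 × 0.21 = 0.004368
P(Vital path 2 down) [AND] = 0.000950 × 0.004368 = 0.000004
P(Power stage 2 fails) [OR] = 1 − (1−0.155400) × (1−0.000004) × (1−0.14) = 0.273647
P(Rail signal shows false clear) [AND] = 0.119631 × 0.273647 × 0.29 = 0.009494
Rounded to 4 decimal places: P(Rail signal shows false clear) ≈ 0.0095.

0.0095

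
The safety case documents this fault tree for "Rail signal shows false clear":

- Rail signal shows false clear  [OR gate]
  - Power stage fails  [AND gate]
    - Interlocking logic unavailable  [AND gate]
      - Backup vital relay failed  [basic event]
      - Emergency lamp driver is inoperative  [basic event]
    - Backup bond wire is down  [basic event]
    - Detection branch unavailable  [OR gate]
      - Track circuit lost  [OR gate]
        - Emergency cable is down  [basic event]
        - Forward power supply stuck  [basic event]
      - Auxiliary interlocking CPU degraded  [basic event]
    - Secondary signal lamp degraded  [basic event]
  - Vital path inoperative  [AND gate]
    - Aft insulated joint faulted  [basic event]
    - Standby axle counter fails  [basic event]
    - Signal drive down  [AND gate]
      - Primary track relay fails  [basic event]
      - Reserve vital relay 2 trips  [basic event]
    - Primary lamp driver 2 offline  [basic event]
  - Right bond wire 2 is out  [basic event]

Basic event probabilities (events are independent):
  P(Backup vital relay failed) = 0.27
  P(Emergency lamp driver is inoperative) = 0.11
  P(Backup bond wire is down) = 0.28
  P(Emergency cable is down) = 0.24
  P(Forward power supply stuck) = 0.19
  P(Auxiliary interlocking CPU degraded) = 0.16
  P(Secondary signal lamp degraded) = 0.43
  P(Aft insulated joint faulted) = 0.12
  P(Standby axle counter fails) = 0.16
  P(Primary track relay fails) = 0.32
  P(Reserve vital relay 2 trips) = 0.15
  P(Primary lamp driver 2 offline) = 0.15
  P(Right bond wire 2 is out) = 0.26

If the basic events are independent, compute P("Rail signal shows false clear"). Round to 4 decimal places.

P(Interlocking logic unavailable) [AND] = 0.27 × 0.11 = 0.029700
P(Track circuit lost) [OR] = 1 − (1−0.24) × (1−0.19) = 0.384400
P(Detection branch unavailable) [OR] = 1 − (1−0.384400) × (1−0.16) = 0.482896
P(Power stage fails) [AND] = 0.029700 × 0.28 × 0.482896 × 0.43 = 0.001727
P(Signal drive down) [AND] = 0.32 × 0.15 = 0.048000
P(Vital path inoperative) [AND] = 0.12 × 0.16 × 0.048000 × 0.15 = 0.000138
P(Rail signal shows false clear) [OR] = 1 − (1−0.001727) × (1−0.000138) × (1−0.26) = 0.261380
Rounded to 4 decimal places: P(Rail signal shows false clear) ≈ 0.2614.

0.2614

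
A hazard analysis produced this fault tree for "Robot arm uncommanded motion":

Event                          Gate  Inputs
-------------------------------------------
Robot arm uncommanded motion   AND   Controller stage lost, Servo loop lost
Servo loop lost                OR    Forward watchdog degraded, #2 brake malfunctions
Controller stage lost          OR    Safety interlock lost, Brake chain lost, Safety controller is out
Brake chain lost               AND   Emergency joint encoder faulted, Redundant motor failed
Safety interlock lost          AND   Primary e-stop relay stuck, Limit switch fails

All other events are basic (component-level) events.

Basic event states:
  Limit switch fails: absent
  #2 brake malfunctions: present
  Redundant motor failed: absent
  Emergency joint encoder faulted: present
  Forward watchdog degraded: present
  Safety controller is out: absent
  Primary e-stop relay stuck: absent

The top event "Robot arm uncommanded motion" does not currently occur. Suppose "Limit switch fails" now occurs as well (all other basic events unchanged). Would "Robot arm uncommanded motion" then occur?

No

Counterfactual: set "Limit switch fails" to occurred.
Safety interlock lost [AND]: Primary e-stop relay stuck=not, Limit switch fails=occurs → not all inputs occur → does not occur.
Brake chain lost [AND]: Emergency joint encoder faulted=occurs, Redundant motor failed=not → not all inputs occur → does not occur.
Controller stage lost [OR]: Safety interlock lost=not, Brake chain lost=not, Safety controller is out=not → no input occurs → does not occur.
Servo loop lost [OR]: Forward watchdog degraded=occurs, #2 brake malfunctions=occurs → at least one input occurs → occurs.
Robot arm uncommanded motion [AND]: Controller stage lost=not, Servo loop lost=occurs → not all inputs occur → does not occur.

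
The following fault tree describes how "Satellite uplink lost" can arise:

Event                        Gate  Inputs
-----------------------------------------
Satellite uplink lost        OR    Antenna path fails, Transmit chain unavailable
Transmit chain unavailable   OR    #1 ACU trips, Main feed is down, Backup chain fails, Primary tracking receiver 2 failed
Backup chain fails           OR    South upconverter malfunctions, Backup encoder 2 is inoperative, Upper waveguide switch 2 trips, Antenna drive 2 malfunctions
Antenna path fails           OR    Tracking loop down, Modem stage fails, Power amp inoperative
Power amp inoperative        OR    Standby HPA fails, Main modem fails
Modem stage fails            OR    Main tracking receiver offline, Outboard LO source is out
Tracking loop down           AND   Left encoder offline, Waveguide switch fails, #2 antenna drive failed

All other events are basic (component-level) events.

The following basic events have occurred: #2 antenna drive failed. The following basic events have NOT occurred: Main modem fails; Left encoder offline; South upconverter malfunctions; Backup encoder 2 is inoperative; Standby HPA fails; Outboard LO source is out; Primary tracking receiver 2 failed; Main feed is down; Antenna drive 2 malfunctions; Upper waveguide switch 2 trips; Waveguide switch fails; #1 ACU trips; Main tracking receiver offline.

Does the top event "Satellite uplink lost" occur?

No

Tracking loop down [AND]: Left encoder offline=not, Waveguide switch fails=not, #2 antenna drive failed=occurs → not all inputs occur → does not occur.
Modem stage fails [OR]: Main tracking receiver offline=not, Outboard LO source is out=not → no input occurs → does not occur.
Power amp inoperative [OR]: Standby HPA fails=not, Main modem fails=not → no input occurs → does not occur.
Antenna path fails [OR]: Tracking loop down=not, Modem stage fails=not, Power amp inoperative=not → no input occurs → does not occur.
Backup chain fails [OR]: South upconverter malfunctions=not, Backup encoder 2 is inoperative=not, Upper waveguide switch 2 trips=not, Antenna drive 2 malfunctions=not → no input occurs → does not occur.
Transmit chain unavailable [OR]: #1 ACU trips=not, Main feed is down=not, Backup chain fails=not, Primary tracking receiver 2 failed=not → no input occurs → does not occur.
Satellite uplink lost [OR]: Antenna path fails=not, Transmit chain unavailable=not → no input occurs → does not occur.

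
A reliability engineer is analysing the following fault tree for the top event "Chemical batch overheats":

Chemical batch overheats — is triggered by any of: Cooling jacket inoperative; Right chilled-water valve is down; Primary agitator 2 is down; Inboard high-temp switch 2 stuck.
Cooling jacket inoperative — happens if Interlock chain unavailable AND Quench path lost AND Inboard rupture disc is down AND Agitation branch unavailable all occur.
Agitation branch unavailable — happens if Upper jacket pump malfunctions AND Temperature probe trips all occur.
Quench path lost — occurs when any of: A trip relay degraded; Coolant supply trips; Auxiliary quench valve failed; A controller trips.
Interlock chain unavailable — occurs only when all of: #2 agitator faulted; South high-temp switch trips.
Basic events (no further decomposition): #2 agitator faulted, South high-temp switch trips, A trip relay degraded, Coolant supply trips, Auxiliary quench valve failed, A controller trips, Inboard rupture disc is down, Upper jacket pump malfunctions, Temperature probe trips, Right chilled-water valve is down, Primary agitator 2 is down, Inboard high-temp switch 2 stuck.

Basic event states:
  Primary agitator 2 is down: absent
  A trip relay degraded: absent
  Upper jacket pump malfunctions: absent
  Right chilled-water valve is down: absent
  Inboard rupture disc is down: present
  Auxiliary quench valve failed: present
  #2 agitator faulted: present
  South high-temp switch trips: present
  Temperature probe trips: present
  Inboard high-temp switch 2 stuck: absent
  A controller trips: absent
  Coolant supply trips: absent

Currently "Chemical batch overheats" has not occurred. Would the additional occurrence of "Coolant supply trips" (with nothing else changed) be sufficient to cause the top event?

No

Counterfactual: set "Coolant supply trips" to occurred.
Interlock chain unavailable [AND]: #2 agitator faulted=occurs, South high-temp switch trips=occurs → all inputs occur → occurs.
Quench path lost [OR]: A trip relay degraded=not, Coolant supply trips=occurs, Auxiliary quench valve failed=occurs, A controller trips=not → at least one input occurs → occurs.
Agitation branch unavailable [AND]: Upper jacket pump malfunctions=not, Temperature probe trips=occurs → not all inputs occur → does not occur.
Cooling jacket inoperative [AND]: Interlock chain unavailable=occurs, Quench path lost=occurs, Inboard rupture disc is down=occurs, Agitation branch unavailable=not → not all inputs occur → does not occur.
Chemical batch overheats [OR]: Cooling jacket inoperative=not, Right chilled-water valve is down=not, Primary agitator 2 is down=not, Inboard high-temp switch 2 stuck=not → no input occurs → does not occur.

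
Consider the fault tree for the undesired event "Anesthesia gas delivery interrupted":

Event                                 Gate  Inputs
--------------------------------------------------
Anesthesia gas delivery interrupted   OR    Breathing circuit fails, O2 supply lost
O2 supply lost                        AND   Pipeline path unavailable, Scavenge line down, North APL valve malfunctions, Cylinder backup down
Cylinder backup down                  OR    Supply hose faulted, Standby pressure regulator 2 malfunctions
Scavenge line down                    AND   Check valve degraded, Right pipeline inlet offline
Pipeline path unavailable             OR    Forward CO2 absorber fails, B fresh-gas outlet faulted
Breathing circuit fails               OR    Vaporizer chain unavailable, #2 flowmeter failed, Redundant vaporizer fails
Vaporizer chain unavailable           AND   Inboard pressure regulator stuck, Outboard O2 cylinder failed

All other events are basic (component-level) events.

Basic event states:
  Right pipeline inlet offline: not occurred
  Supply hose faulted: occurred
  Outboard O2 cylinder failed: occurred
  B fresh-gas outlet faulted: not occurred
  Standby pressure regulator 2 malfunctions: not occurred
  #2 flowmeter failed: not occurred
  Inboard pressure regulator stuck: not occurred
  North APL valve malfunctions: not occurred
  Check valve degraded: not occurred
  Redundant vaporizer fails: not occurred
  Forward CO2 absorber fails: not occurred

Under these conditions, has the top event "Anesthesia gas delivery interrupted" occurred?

Vaporizer chain unavailable [AND]: Inboard pressure regulator stuck=not, Outboard O2 cylinder failed=occurs → not all inputs occur → does not occur.
Breathing circuit fails [OR]: Vaporizer chain unavailable=not, #2 flowmeter failed=not, Redundant vaporizer fails=not → no input occurs → does not occur.
Pipeline path unavailable [OR]: Forward CO2 absorber fails=not, B fresh-gas outlet faulted=not → no input occurs → does not occur.
Scavenge line down [AND]: Check valve degraded=not, Right pipeline inlet offline=not → not all inputs occur → does not occur.
Cylinder backup down [OR]: Supply hose faulted=occurs, Standby pressure regulator 2 malfunctions=not → at least one input occurs → occurs.
O2 supply lost [AND]: Pipeline path unavailable=not, Scavenge line down=not, North APL valve malfunctions=not, Cylinder backup down=occurs → not all inputs occur → does not occur.
Anesthesia gas delivery interrupted [OR]: Breathing circuit fails=not, O2 supply lost=not → no input occurs → does not occur.

No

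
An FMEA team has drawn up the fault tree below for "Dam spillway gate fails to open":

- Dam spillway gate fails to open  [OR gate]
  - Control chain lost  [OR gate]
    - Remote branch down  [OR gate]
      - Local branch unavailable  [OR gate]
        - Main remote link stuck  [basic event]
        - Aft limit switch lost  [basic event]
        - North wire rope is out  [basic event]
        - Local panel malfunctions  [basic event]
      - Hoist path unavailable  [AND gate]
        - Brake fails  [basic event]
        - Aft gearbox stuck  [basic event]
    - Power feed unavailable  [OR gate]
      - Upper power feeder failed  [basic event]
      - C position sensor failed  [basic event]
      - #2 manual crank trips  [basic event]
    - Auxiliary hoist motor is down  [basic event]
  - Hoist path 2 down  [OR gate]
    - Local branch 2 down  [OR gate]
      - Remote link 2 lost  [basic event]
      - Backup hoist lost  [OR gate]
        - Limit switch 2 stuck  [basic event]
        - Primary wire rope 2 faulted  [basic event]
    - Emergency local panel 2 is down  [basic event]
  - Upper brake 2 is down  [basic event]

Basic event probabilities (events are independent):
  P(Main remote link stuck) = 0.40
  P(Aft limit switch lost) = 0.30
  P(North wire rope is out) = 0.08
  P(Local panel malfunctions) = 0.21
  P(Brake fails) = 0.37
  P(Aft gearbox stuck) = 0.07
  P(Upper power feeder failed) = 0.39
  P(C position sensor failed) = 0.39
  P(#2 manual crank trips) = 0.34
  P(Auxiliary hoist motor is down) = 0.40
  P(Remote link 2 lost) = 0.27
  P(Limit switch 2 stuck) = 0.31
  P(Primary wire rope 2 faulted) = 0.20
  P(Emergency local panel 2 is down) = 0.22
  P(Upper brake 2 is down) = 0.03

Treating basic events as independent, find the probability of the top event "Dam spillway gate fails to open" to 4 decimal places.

P(Local branch unavailable) [OR] = 1 − (1−0.40) × (1−0.30) × (1−0.08) × (1−0.21) = 0.694744
P(Hoist path unavailable) [AND] = 0.37 × 0.07 = 0.025900
P(Remote branch down) [OR] = 1 − (1−0.694744) × (1−0.025900) = 0.702650
P(Power feed unavailable) [OR] = 1 − (1−0.39) × (1−0.39) × (1−0.34) = 0.754414
P(Control chain lost) [OR] = 1 − (1−0.702650) × (1−0.754414) × (1−0.40) = 0.956185
P(Backup hoist lost) [OR] = 1 − (1−0.31) × (1−0.20) = 0.448000
P(Local branch 2 down) [OR] = 1 − (1−0.27) × (1−0.448000) = 0.597040
P(Hoist path 2 down) [OR] = 1 − (1−0.597040) × (1−0.22) = 0.685691
P(Dam spillway gate fails to open) [OR] = 1 − (1−0.956185) × (1−0.685691) × (1−0.03) = 0.986642
Rounded to 4 decimal places: P(Dam spillway gate fails to open) ≈ 0.9866.

0.9866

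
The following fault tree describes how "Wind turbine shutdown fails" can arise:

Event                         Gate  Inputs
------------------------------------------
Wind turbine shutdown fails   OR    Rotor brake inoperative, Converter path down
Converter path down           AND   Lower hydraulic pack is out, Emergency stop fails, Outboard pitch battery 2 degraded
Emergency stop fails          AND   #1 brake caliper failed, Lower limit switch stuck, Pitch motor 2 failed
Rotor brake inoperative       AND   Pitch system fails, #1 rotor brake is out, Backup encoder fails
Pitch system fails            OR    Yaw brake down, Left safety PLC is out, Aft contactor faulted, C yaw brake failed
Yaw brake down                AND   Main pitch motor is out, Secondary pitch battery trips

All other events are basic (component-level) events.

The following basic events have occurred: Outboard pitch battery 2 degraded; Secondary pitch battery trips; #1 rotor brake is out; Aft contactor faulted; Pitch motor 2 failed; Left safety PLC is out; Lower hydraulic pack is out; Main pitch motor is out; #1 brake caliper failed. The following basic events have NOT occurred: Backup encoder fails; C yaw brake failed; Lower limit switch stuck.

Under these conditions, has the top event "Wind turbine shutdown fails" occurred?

Yaw brake down [AND]: Main pitch motor is out=occurs, Secondary pitch battery trips=occurs → all inputs occur → occurs.
Pitch system fails [OR]: Yaw brake down=occurs, Left safety PLC is out=occurs, Aft contactor faulted=occurs, C yaw brake failed=not → at least one input occurs → occurs.
Rotor brake inoperative [AND]: Pitch system fails=occurs, #1 rotor brake is out=occurs, Backup encoder fails=not → not all inputs occur → does not occur.
Emergency stop fails [AND]: #1 brake caliper failed=occurs, Lower limit switch stuck=not, Pitch motor 2 failed=occurs → not all inputs occur → does not occur.
Converter path down [AND]: Lower hydraulic pack is out=occurs, Emergency stop fails=not, Outboard pitch battery 2 degraded=occurs → not all inputs occur → does not occur.
Wind turbine shutdown fails [OR]: Rotor brake inoperative=not, Converter path down=not → no input occurs → does not occur.

No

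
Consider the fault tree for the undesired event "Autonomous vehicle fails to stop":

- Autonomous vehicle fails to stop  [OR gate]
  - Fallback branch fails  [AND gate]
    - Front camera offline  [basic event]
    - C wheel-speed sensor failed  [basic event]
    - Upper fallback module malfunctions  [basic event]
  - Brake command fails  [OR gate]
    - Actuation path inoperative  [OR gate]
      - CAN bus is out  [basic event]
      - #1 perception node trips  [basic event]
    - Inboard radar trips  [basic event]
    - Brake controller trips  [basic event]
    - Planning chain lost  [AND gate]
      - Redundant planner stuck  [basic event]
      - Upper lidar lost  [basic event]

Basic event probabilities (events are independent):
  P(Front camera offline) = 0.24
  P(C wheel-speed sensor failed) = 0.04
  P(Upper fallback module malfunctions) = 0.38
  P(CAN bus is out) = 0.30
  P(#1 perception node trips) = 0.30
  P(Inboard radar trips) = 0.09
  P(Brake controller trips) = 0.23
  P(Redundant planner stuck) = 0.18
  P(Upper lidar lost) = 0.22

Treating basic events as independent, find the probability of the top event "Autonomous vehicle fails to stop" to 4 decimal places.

P(Fallback branch fails) [AND] = 0.24 × 0.04 × 0.38 = 0.003648
P(Actuation path inoperative) [OR] = 1 − (1−0.30) × (1−0.30) = 0.510000
P(Planning chain lost) [AND] = 0.18 × 0.22 = 0.039600
P(Brake command fails) [OR] = 1 − (1−0.510000) × (1−0.09) × (1−0.23) × (1−0.039600) = 0.670253
P(Autonomous vehicle fails to stop) [OR] = 1 − (1−0.003648) × (1−0.670253) = 0.671456
Rounded to 4 decimal places: P(Autonomous vehicle fails to stop) ≈ 0.6715.

0.6715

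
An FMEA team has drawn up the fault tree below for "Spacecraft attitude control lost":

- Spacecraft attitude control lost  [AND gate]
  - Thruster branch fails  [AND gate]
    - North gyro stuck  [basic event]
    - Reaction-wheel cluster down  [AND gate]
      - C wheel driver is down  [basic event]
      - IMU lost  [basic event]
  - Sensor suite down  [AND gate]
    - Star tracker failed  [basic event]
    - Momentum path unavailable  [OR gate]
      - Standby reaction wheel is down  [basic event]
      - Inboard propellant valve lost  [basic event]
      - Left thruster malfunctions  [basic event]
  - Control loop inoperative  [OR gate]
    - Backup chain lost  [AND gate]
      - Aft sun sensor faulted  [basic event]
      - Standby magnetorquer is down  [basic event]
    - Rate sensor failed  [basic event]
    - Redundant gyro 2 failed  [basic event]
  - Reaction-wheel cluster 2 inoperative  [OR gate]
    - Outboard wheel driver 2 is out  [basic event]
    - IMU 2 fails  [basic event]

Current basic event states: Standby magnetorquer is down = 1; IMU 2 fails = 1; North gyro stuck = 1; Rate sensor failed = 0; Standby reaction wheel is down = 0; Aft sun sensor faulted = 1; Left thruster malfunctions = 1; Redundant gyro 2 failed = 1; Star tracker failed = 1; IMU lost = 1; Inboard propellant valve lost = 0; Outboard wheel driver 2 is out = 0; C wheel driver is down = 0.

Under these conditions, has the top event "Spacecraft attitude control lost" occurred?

No

Reaction-wheel cluster down [AND]: C wheel driver is down=not, IMU lost=occurs → not all inputs occur → does not occur.
Thruster branch fails [AND]: North gyro stuck=occurs, Reaction-wheel cluster down=not → not all inputs occur → does not occur.
Momentum path unavailable [OR]: Standby reaction wheel is down=not, Inboard propellant valve lost=not, Left thruster malfunctions=occurs → at least one input occurs → occurs.
Sensor suite down [AND]: Star tracker failed=occurs, Momentum path unavailable=occurs → all inputs occur → occurs.
Backup chain lost [AND]: Aft sun sensor faulted=occurs, Standby magnetorquer is down=occurs → all inputs occur → occurs.
Control loop inoperative [OR]: Backup chain lost=occurs, Rate sensor failed=not, Redundant gyro 2 failed=occurs → at least one input occurs → occurs.
Reaction-wheel cluster 2 inoperative [OR]: Outboard wheel driver 2 is out=not, IMU 2 fails=occurs → at least one input occurs → occurs.
Spacecraft attitude control lost [AND]: Thruster branch fails=not, Sensor suite down=occurs, Control loop inoperative=occurs, Reaction-wheel cluster 2 inoperative=occurs → not all inputs occur → does not occur.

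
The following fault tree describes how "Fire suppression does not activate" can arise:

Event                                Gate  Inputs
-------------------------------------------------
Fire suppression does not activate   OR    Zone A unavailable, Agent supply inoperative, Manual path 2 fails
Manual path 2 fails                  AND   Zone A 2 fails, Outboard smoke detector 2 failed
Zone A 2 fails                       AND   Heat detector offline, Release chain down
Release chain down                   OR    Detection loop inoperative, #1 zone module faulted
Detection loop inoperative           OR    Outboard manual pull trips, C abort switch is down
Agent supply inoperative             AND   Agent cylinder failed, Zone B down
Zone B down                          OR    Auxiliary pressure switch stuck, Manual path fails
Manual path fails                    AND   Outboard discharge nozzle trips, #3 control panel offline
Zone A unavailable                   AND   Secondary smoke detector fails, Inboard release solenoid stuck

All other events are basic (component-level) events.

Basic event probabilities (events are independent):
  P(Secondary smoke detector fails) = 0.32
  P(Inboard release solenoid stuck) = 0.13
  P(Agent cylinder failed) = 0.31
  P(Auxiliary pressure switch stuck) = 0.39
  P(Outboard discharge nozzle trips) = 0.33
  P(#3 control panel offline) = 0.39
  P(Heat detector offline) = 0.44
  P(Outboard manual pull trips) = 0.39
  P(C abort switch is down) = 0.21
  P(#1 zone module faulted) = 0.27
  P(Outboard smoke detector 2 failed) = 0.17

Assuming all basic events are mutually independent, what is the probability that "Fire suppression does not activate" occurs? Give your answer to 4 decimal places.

P(Zone A unavailable) [AND] = 0.32 × 0.13 = 0.041600
P(Manual path fails) [AND] = 0.33 × 0.39 = 0.128700
P(Zone B down) [OR] = 1 − (1−0.39) × (1−0.128700) = 0.468507
P(Agent supply inoperative) [AND] = 0.31 × 0.468507 = 0.145237
P(Detection loop inoperative) [OR] = 1 − (1−0.39) × (1−0.21) = 0.518100
P(Release chain down) [OR] = 1 − (1−0.518100) × (1−0.27) = 0.648213
P(Zone A 2 fails) [AND] = 0.44 × 0.648213 = 0.285214
P(Manual path 2 fails) [AND] = 0.285214 × 0.17 = 0.048486
P(Fire suppression does not activate) [OR] = 1 − (1−0.041600) × (1−0.145237) × (1−0.048486) = 0.220515
Rounded to 4 decimal places: P(Fire suppression does not activate) ≈ 0.2205.

0.2205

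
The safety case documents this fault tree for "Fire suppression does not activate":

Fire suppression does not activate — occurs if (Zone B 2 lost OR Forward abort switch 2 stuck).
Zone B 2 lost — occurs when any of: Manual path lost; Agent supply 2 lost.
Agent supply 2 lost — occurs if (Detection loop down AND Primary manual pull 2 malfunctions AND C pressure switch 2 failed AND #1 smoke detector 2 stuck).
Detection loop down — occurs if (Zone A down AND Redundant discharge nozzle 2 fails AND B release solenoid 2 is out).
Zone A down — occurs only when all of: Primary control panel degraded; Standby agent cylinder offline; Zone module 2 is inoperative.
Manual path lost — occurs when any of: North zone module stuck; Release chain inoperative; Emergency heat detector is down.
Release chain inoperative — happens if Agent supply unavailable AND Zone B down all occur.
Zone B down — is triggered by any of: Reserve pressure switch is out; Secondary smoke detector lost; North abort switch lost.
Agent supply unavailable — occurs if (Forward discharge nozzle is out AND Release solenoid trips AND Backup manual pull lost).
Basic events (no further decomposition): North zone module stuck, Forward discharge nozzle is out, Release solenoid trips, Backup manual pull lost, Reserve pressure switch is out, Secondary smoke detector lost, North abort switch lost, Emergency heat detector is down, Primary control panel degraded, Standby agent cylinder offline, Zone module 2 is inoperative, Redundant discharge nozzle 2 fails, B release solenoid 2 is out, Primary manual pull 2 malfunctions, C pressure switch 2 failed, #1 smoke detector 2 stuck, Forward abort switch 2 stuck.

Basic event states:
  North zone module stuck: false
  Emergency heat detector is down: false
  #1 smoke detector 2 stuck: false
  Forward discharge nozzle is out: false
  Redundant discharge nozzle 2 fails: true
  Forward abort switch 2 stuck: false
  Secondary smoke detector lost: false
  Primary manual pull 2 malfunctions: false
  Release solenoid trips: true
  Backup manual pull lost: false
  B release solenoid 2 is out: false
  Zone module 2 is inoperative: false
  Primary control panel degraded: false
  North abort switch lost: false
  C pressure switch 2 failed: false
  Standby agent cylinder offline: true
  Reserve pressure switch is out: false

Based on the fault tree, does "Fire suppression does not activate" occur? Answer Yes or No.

Agent supply unavailable [AND]: Forward discharge nozzle is out=not, Release solenoid trips=occurs, Backup manual pull lost=not → not all inputs occur → does not occur.
Zone B down [OR]: Reserve pressure switch is out=not, Secondary smoke detector lost=not, North abort switch lost=not → no input occurs → does not occur.
Release chain inoperative [AND]: Agent supply unavailable=not, Zone B down=not → not all inputs occur → does not occur.
Manual path lost [OR]: North zone module stuck=not, Release chain inoperative=not, Emergency heat detector is down=not → no input occurs → does not occur.
Zone A down [AND]: Primary control panel degraded=not, Standby agent cylinder offline=occurs, Zone module 2 is inoperative=not → not all inputs occur → does not occur.
Detection loop down [AND]: Zone A down=not, Redundant discharge nozzle 2 fails=occurs, B release solenoid 2 is out=not → not all inputs occur → does not occur.
Agent supply 2 lost [AND]: Detection loop down=not, Primary manual pull 2 malfunctions=not, C pressure switch 2 failed=not, #1 smoke detector 2 stuck=not → not all inputs occur → does not occur.
Zone B 2 lost [OR]: Manual path lost=not, Agent supply 2 lost=not → no input occurs → does not occur.
Fire suppression does not activate [OR]: Zone B 2 lost=not, Forward abort switch 2 stuck=not → no input occurs → does not occur.

No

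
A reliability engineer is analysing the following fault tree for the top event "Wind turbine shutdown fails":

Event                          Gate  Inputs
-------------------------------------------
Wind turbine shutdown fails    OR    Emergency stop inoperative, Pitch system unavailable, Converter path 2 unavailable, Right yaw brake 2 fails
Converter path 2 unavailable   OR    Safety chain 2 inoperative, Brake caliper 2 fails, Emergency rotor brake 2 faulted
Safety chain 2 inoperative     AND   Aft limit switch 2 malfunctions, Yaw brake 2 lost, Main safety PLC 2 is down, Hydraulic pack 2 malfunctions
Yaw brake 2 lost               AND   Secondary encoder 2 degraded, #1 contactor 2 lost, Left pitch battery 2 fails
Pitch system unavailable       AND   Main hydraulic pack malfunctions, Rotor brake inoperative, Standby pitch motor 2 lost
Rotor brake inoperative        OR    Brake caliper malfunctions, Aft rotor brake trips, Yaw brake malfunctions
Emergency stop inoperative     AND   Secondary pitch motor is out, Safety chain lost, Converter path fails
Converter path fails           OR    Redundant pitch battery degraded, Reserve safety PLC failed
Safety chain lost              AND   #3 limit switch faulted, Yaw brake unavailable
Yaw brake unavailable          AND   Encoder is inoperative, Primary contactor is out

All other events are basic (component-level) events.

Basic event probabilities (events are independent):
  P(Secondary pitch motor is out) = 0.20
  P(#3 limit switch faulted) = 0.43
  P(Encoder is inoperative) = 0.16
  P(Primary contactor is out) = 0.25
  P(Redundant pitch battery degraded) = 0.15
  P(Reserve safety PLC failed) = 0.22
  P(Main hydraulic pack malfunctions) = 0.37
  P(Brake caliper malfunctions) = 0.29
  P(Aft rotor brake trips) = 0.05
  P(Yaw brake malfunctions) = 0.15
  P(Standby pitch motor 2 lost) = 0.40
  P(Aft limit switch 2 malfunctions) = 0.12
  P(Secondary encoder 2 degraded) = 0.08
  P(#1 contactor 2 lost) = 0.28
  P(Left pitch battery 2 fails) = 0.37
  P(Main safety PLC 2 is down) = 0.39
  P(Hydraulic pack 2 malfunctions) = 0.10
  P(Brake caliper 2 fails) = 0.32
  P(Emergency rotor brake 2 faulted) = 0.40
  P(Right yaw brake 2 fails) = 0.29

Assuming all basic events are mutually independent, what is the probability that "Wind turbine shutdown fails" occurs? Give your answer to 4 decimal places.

P(Yaw brake unavailable) [AND] = 0.16 × 0.25 = 0.040000
P(Safety chain lost) [AND] = 0.43 × 0.040000 = 0.017200
P(Converter path fails) [OR] = 1 − (1−0.15) × (1−0.22) = 0.337000
P(Emergency stop inoperative) [AND] = 0.20 × 0.017200 × 0.337000 = 0.001159
P(Rotor brake inoperative) [OR] = 1 − (1−0.29) × (1−0.05) × (1−0.15) = 0.426675
P(Pitch system unavailable) [AND] = 0.37 × 0.426675 × 0.40 = 0.063148
P(Yaw brake 2 lost) [AND] = 0.08 × 0.28 × 0.37 = 0.008288
P(Safety chain 2 inoperative) [AND] = 0.12 × 0.008288 × 0.39 × 0.10 = 0.000039
P(Converter path 2 unavailable) [OR] = 1 − (1−0.000039) × (1−0.32) × (1−0.40) = 0.592016
P(Wind turbine shutdown fails) [OR] = 1 − (1−0.001159) × (1−0.063148) × (1−0.592016) × (1−0.29) = 0.728938
Rounded to 4 decimal places: P(Wind turbine shutdown fails) ≈ 0.7289.

0.7289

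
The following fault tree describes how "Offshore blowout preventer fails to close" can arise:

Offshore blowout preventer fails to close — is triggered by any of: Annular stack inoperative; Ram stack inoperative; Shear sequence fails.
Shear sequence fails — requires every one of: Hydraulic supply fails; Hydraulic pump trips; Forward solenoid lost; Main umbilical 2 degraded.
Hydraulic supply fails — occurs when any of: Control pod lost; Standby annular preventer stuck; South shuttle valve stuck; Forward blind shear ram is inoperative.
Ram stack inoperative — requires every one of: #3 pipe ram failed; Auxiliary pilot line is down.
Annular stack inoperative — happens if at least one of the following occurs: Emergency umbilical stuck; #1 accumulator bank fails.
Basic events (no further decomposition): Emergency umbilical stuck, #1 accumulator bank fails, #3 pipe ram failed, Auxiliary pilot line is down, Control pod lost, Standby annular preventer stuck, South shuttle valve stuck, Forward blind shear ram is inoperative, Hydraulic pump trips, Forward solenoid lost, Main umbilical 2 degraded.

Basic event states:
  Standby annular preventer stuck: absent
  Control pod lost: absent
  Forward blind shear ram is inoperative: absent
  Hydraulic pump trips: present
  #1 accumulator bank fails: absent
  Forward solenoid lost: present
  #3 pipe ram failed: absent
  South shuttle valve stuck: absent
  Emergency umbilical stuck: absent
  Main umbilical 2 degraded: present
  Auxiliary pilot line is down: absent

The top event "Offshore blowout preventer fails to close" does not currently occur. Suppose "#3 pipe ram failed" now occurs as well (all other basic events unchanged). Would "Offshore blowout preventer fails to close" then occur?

Counterfactual: set "#3 pipe ram failed" to occurred.
Annular stack inoperative [OR]: Emergency umbilical stuck=not, #1 accumulator bank fails=not → no input occurs → does not occur.
Ram stack inoperative [AND]: #3 pipe ram failed=occurs, Auxiliary pilot line is down=not → not all inputs occur → does not occur.
Hydraulic supply fails [OR]: Control pod lost=not, Standby annular preventer stuck=not, South shuttle valve stuck=not, Forward blind shear ram is inoperative=not → no input occurs → does not occur.
Shear sequence fails [AND]: Hydraulic supply fails=not, Hydraulic pump trips=occurs, Forward solenoid lost=occurs, Main umbilical 2 degraded=occurs → not all inputs occur → does not occur.
Offshore blowout preventer fails to close [OR]: Annular stack inoperative=not, Ram stack inoperative=not, Shear sequence fails=not → no input occurs → does not occur.

No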